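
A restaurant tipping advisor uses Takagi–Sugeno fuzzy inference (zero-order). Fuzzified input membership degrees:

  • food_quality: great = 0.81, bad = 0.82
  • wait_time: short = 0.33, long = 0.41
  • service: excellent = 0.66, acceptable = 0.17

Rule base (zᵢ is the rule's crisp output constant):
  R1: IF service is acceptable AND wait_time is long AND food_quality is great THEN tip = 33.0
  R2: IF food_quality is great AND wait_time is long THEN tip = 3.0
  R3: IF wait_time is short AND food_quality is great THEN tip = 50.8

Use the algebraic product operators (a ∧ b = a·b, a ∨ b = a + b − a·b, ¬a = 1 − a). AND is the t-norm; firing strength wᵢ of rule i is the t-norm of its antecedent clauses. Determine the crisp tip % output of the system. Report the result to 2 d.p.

R1 (z=33.0): acceptable=0.17, long=0.41, great=0.81; AND[a·b] → w = 0.0565
R2 (z=3.0): great=0.81, long=0.41; AND[a·b] → w = 0.3321
R3 (z=50.8): short=0.33, great=0.81; AND[a·b] → w = 0.2673
Weighted average = (0.0565·33.0 + 0.3321·3.0 + 0.2673·50.8) / (0.0565 + 0.3321 + 0.2673)
  = 16.4382 / 0.6559 = 25.06

25.06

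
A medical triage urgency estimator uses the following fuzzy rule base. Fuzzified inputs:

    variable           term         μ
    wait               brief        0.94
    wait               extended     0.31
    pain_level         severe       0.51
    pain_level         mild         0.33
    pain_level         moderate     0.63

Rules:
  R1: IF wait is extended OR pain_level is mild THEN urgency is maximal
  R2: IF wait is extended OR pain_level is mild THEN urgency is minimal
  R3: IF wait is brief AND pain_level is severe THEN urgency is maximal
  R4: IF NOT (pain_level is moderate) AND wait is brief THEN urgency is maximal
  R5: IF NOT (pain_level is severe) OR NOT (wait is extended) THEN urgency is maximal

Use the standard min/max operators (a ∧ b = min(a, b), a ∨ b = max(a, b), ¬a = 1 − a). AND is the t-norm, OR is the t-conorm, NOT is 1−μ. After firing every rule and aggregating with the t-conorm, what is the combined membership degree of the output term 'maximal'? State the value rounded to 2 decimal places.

0.69

R1: extended=0.31, mild=0.33; OR[max(a, b)] → w = 0.33
R2: extended=0.31, mild=0.33; OR[max(a, b)] → w = 0.33
R3: brief=0.94, severe=0.51; AND[min(a, b)] → w = 0.51
R4: ¬moderate=1−0.63=0.37, brief=0.94; AND[min(a, b)] → w = 0.37
R5: ¬severe=1−0.51=0.49, ¬extended=1−0.31=0.69; OR[max(a, b)] → w = 0.69
Rules with consequent 'maximal': {R1, R3, R4, R5} → strengths 0.33, 0.51, 0.37, 0.69
Aggregate via t-conorm [max(a, b)]: 0.69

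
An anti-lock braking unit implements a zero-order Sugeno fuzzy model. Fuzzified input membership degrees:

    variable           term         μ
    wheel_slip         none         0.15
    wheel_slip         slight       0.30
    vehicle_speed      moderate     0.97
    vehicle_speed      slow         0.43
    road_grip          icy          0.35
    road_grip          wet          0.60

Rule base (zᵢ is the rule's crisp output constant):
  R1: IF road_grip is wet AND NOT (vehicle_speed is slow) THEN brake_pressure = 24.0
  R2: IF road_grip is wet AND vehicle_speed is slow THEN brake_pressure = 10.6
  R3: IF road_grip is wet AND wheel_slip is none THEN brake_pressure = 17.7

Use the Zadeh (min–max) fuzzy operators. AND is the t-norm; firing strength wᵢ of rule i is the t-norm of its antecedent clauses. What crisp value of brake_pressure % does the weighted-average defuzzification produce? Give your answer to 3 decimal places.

18.168

R1 (z=24.0): wet=0.60, ¬slow=1−0.43=0.57; AND[min(a, b)] → w = 0.57
R2 (z=10.6): wet=0.60, slow=0.43; AND[min(a, b)] → w = 0.43
R3 (z=17.7): wet=0.60, none=0.15; AND[min(a, b)] → w = 0.15
Weighted average = (0.57·24.0 + 0.43·10.6 + 0.15·17.7) / (0.57 + 0.43 + 0.15)
  = 20.8930 / 1.1500 = 18.168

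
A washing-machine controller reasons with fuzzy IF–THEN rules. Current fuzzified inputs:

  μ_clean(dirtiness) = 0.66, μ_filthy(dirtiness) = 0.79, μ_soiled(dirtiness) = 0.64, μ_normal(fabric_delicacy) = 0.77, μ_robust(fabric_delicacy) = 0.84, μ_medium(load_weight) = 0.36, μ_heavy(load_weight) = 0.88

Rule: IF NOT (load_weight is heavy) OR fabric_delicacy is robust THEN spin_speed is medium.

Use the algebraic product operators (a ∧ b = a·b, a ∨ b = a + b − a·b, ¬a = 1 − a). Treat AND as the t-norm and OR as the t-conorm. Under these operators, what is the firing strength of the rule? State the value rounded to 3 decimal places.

firing strength: ¬heavy=1−0.88=0.12, robust=0.84; OR[a + b − a·b] → w = 0.8592

0.859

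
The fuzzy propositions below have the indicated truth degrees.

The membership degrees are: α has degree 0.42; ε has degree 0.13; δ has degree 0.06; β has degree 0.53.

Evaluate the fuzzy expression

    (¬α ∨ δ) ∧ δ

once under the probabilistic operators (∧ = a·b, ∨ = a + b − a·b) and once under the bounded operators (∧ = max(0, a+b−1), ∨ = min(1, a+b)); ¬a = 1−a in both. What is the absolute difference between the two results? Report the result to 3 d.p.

Under probabilistic:
  ¬α = 1 − 0.4200 = 0.5800
  ¬α ∨ δ = a + b − a·b on (0.5800, 0.0600) = 0.6052
  (¬α ∨ δ) ∧ δ = a·b on (0.6052, 0.0600) = 0.0363
  → value = 0.0363
Under bounded:
  ¬α = 1 − 0.42 = 0.58
  ¬α ∨ δ = min(1, a+b) on (0.58, 0.06) = 0.64
  (¬α ∨ δ) ∧ δ = max(0, a+b−1) on (0.64, 0.06) = 0.00
  → value = 0.0000
|0.0363 − 0.0000| = 0.036

0.036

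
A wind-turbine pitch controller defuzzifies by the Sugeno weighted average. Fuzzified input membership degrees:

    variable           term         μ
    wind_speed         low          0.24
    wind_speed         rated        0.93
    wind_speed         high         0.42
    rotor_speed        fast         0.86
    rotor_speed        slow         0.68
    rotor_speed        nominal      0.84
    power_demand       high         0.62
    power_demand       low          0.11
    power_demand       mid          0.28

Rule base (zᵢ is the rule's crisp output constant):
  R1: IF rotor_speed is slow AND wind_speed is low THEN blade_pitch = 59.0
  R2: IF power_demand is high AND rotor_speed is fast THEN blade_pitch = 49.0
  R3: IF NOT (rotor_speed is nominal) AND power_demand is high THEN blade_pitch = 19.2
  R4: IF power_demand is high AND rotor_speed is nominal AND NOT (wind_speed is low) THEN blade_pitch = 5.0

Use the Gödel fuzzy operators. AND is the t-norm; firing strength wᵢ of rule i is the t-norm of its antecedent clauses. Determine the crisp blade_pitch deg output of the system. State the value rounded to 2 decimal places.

30.92

R1 (z=59.0): slow=0.68, low=0.24; AND[min(a, b)] → w = 0.24
R2 (z=49.0): high=0.62, fast=0.86; AND[min(a, b)] → w = 0.62
R3 (z=19.2): ¬nominal=1−0.84=0.16, high=0.62; AND[min(a, b)] → w = 0.16
R4 (z=5.0): high=0.62, nominal=0.84, ¬low=1−0.24=0.76; AND[min(a, b)] → w = 0.62
Weighted average = (0.24·59.0 + 0.62·49.0 + 0.16·19.2 + 0.62·5.0) / (0.24 + 0.62 + 0.16 + 0.62)
  = 50.7120 / 1.6400 = 30.92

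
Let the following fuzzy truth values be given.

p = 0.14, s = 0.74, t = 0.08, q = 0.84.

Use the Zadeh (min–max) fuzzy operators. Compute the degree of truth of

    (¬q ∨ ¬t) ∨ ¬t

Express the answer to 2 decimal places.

0.92

¬q = 1 − 0.84 = 0.16
¬t = 1 − 0.08 = 0.92
¬q ∨ ¬t = max(a, b) on (0.16, 0.92) = 0.92
¬t = 1 − 0.08 = 0.92
(¬q ∨ ¬t) ∨ ¬t = max(a, b) on (0.92, 0.92) = 0.92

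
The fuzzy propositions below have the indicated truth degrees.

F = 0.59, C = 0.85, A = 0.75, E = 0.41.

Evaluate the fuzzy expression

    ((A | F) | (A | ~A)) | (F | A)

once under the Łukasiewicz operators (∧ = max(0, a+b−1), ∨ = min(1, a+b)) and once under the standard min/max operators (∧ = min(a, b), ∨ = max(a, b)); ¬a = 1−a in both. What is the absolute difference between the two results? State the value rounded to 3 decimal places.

0.250

Under Łukasiewicz:
  A | F = min(1, a+b) on (0.75, 0.59) = 1.00
  ~A = 1 − 0.75 = 0.25
  A | ~A = min(1, a+b) on (0.75, 0.25) = 1.00
  (A | F) | (A | ~A) = min(1, a+b) on (1.00, 1.00) = 1.00
  F | A = min(1, a+b) on (0.59, 0.75) = 1.00
  ((A | F) | (A | ~A)) | (F | A) = min(1, a+b) on (1.00, 1.00) = 1.00
  → value = 1.0000
Under standard min/max:
  A | F = max(a, b) on (0.75, 0.59) = 0.75
  ~A = 1 − 0.75 = 0.25
  A | ~A = max(a, b) on (0.75, 0.25) = 0.75
  (A | F) | (A | ~A) = max(a, b) on (0.75, 0.75) = 0.75
  F | A = max(a, b) on (0.59, 0.75) = 0.75
  ((A | F) | (A | ~A)) | (F | A) = max(a, b) on (0.75, 0.75) = 0.75
  → value = 0.7500
|1.0000 − 0.7500| = 0.250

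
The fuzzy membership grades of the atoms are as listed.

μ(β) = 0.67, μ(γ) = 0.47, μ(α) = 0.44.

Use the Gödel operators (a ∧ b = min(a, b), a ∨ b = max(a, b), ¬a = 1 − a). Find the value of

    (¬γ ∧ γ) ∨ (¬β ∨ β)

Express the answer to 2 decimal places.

¬γ = 1 − 0.47 = 0.53
¬γ ∧ γ = min(a, b) on (0.53, 0.47) = 0.47
¬β = 1 − 0.67 = 0.33
¬β ∨ β = max(a, b) on (0.33, 0.67) = 0.67
(¬γ ∧ γ) ∨ (¬β ∨ β) = max(a, b) on (0.47, 0.67) = 0.67

0.67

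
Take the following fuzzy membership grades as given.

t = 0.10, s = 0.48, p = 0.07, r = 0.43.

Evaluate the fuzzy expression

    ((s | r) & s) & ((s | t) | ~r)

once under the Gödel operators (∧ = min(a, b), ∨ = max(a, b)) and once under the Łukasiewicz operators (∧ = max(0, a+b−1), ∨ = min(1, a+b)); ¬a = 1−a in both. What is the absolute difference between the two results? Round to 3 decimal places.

Under Gödel:
  s | r = max(a, b) on (0.48, 0.43) = 0.48
  (s | r) & s = min(a, b) on (0.48, 0.48) = 0.48
  s | t = max(a, b) on (0.48, 0.10) = 0.48
  ~r = 1 − 0.43 = 0.57
  (s | t) | ~r = max(a, b) on (0.48, 0.57) = 0.57
  ((s | r) & s) & ((s | t) | ~r) = min(a, b) on (0.48, 0.57) = 0.48
  → value = 0.4800
Under Łukasiewicz:
  s | r = min(1, a+b) on (0.48, 0.43) = 0.91
  (s | r) & s = max(0, a+b−1) on (0.91, 0.48) = 0.39
  s | t = min(1, a+b) on (0.48, 0.10) = 0.58
  ~r = 1 − 0.43 = 0.57
  (s | t) | ~r = min(1, a+b) on (0.58, 0.57) = 1.00
  ((s | r) & s) & ((s | t) | ~r) = max(0, a+b−1) on (0.39, 1.00) = 0.39
  → value = 0.3900
|0.4800 − 0.3900| = 0.090

0.090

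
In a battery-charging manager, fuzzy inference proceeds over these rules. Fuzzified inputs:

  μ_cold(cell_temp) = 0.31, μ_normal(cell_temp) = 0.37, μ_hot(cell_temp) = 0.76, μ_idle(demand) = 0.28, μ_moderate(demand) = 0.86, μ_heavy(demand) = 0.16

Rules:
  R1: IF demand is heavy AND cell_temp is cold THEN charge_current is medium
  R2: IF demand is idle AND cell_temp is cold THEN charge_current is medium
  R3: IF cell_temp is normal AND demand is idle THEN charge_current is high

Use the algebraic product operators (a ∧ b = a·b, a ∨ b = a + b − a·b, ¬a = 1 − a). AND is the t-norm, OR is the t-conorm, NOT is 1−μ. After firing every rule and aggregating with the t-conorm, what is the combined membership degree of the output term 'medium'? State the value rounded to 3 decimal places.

R1: heavy=0.16, cold=0.31; AND[a·b] → w = 0.0496
R2: idle=0.28, cold=0.31; AND[a·b] → w = 0.0868
R3: normal=0.37, idle=0.28; AND[a·b] → w = 0.1036
Rules with consequent 'medium': {R1, R2} → strengths 0.0496, 0.0868
Aggregate via t-conorm [a + b − a·b]: 0.1321

0.132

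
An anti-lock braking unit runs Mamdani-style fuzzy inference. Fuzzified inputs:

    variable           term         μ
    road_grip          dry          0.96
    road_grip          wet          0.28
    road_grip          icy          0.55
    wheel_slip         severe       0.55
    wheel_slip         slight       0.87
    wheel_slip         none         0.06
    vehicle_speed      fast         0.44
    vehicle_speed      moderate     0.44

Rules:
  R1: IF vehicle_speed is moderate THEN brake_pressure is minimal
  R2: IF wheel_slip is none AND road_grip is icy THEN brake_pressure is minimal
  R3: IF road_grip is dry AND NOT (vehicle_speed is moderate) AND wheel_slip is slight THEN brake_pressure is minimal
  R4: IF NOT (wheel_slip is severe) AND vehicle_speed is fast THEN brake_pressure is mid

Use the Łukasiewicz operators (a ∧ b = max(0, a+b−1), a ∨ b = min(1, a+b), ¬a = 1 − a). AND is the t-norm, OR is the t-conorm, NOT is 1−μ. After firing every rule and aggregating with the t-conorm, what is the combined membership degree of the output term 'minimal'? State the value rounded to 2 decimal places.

0.83

R1: moderate=0.44 → w = 0.44
R2: none=0.06, icy=0.55; AND[max(0, a+b−1)] → w = 0.00
R3: dry=0.96, ¬moderate=1−0.44=0.56, slight=0.87; AND[max(0, a+b−1)] → w = 0.39
R4: ¬severe=1−0.55=0.45, fast=0.44; AND[max(0, a+b−1)] → w = 0.00
Rules with consequent 'minimal': {R1, R2, R3} → strengths 0.44, 0.00, 0.39
Aggregate via t-conorm [min(1, a+b)]: 0.83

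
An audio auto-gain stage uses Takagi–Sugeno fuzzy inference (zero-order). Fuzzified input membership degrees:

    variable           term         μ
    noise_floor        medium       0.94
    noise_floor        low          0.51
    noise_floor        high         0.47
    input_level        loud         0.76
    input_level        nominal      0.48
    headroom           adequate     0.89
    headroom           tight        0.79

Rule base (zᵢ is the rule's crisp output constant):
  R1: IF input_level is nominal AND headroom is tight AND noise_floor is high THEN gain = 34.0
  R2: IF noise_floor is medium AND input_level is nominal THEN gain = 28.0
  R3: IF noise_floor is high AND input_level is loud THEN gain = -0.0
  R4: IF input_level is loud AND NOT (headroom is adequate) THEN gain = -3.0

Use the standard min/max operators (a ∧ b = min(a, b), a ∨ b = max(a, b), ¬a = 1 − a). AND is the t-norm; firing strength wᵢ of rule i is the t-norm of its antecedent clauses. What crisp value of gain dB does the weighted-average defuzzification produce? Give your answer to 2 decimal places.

R1 (z=34.0): nominal=0.48, tight=0.79, high=0.47; AND[min(a, b)] → w = 0.47
R2 (z=28.0): medium=0.94, nominal=0.48; AND[min(a, b)] → w = 0.48
R3 (z=-0.0): high=0.47, loud=0.76; AND[min(a, b)] → w = 0.47
R4 (z=-3.0): loud=0.76, ¬adequate=1−0.89=0.11; AND[min(a, b)] → w = 0.11
Weighted average = (0.47·34.0 + 0.48·28.0 + 0.47·-0.0 + 0.11·-3.0) / (0.47 + 0.48 + 0.47 + 0.11)
  = 29.0900 / 1.5300 = 19.01

19.01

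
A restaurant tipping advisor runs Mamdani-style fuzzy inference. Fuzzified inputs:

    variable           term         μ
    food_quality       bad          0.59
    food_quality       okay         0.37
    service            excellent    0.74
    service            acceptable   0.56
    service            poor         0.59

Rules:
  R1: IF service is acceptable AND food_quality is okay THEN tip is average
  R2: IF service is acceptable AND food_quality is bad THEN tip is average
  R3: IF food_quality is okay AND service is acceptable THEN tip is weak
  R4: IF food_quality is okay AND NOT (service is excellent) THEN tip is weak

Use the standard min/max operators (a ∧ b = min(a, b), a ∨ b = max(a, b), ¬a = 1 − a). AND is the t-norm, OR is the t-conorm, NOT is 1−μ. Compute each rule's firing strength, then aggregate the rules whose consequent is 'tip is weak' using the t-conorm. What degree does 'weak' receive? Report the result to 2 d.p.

0.37

R1: acceptable=0.56, okay=0.37; AND[min(a, b)] → w = 0.37
R2: acceptable=0.56, bad=0.59; AND[min(a, b)] → w = 0.56
R3: okay=0.37, acceptable=0.56; AND[min(a, b)] → w = 0.37
R4: okay=0.37, ¬excellent=1−0.74=0.26; AND[min(a, b)] → w = 0.26
Rules with consequent 'weak': {R3, R4} → strengths 0.37, 0.26
Aggregate via t-conorm [max(a, b)]: 0.37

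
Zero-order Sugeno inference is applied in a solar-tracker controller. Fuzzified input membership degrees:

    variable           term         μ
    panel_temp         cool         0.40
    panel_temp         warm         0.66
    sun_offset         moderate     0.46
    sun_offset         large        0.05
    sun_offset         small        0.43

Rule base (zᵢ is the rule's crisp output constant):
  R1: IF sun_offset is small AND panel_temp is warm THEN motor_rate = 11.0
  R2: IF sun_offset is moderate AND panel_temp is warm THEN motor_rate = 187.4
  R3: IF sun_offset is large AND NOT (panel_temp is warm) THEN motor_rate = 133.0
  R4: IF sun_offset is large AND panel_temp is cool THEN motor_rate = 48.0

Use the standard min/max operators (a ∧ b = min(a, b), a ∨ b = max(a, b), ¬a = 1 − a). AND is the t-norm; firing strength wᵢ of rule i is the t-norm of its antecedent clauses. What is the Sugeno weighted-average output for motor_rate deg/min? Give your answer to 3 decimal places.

R1 (z=11.0): small=0.43, warm=0.66; AND[min(a, b)] → w = 0.43
R2 (z=187.4): moderate=0.46, warm=0.66; AND[min(a, b)] → w = 0.46
R3 (z=133.0): large=0.05, ¬warm=1−0.66=0.34; AND[min(a, b)] → w = 0.05
R4 (z=48.0): large=0.05, cool=0.40; AND[min(a, b)] → w = 0.05
Weighted average = (0.43·11.0 + 0.46·187.4 + 0.05·133.0 + 0.05·48.0) / (0.43 + 0.46 + 0.05 + 0.05)
  = 99.9840 / 0.9900 = 100.994

100.994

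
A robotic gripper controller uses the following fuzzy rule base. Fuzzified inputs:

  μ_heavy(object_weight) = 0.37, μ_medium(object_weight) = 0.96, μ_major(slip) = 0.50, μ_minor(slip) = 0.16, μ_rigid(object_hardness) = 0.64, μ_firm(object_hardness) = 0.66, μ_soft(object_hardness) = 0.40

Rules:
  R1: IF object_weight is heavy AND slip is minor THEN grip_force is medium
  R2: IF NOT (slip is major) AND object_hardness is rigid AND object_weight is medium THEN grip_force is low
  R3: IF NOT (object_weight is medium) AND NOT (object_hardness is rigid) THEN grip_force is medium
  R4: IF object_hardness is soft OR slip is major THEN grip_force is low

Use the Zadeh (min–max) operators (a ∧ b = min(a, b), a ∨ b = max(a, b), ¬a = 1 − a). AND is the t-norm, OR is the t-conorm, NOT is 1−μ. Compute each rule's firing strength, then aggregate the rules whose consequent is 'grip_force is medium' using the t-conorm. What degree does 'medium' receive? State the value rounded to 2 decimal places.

0.16

R1: heavy=0.37, minor=0.16; AND[min(a, b)] → w = 0.16
R2: ¬major=1−0.50=0.50, rigid=0.64, medium=0.96; AND[min(a, b)] → w = 0.50
R3: ¬medium=1−0.96=0.04, ¬rigid=1−0.64=0.36; AND[min(a, b)] → w = 0.04
R4: soft=0.40, major=0.50; OR[max(a, b)] → w = 0.50
Rules with consequent 'medium': {R1, R3} → strengths 0.16, 0.04
Aggregate via t-conorm [max(a, b)]: 0.16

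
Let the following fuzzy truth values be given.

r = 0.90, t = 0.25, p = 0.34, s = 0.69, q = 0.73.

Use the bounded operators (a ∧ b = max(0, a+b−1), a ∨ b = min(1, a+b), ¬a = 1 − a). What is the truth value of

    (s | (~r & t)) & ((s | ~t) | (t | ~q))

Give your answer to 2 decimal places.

~r = 1 − 0.90 = 0.10
~r & t = max(0, a+b−1) on (0.10, 0.25) = 0.00
s | (~r & t) = min(1, a+b) on (0.69, 0.00) = 0.69
~t = 1 − 0.25 = 0.75
s | ~t = min(1, a+b) on (0.69, 0.75) = 1.00
~q = 1 − 0.73 = 0.27
t | ~q = min(1, a+b) on (0.25, 0.27) = 0.52
(s | ~t) | (t | ~q) = min(1, a+b) on (1.00, 0.52) = 1.00
(s | (~r & t)) & ((s | ~t) | (t | ~q)) = max(0, a+b−1) on (0.69, 1.00) = 0.69

0.69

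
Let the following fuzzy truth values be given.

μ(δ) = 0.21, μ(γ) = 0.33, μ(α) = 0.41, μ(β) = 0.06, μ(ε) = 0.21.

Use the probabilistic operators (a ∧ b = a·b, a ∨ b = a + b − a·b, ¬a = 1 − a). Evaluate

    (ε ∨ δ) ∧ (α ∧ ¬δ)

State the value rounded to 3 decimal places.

0.122

ε ∨ δ = a + b − a·b on (0.2100, 0.2100) = 0.3759
¬δ = 1 − 0.2100 = 0.7900
α ∧ ¬δ = a·b on (0.4100, 0.7900) = 0.3239
(ε ∨ δ) ∧ (α ∧ ¬δ) = a·b on (0.3759, 0.3239) = 0.1218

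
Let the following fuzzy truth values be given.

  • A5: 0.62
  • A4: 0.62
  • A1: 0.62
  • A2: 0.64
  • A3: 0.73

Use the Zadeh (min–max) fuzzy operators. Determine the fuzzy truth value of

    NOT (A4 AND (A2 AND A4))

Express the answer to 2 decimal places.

A2 AND A4 = min(a, b) on (0.64, 0.62) = 0.62
A4 AND (A2 AND A4) = min(a, b) on (0.62, 0.62) = 0.62
NOT (A4 AND (A2 AND A4)) = 1 − 0.62 = 0.38

0.38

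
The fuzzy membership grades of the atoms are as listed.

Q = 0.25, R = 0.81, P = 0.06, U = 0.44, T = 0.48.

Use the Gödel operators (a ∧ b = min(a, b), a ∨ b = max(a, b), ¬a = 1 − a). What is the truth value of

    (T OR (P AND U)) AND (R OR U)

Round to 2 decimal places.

0.48

P AND U = min(a, b) on (0.06, 0.44) = 0.06
T OR (P AND U) = max(a, b) on (0.48, 0.06) = 0.48
R OR U = max(a, b) on (0.81, 0.44) = 0.81
(T OR (P AND U)) AND (R OR U) = min(a, b) on (0.48, 0.81) = 0.48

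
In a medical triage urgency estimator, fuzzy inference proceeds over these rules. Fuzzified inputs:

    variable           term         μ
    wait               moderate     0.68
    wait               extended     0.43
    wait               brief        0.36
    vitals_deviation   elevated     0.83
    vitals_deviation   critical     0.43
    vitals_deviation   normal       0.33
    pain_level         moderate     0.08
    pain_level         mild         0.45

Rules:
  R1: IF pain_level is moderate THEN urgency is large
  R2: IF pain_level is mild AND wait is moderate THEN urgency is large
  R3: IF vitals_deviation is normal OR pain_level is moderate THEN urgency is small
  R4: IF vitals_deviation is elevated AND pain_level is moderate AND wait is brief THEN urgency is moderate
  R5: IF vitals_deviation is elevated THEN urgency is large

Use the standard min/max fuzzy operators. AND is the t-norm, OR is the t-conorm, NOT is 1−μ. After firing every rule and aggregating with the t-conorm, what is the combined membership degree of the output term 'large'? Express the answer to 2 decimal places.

0.83

R1: moderate=0.08 → w = 0.08
R2: mild=0.45, moderate=0.68; AND[min(a, b)] → w = 0.45
R3: normal=0.33, moderate=0.08; OR[max(a, b)] → w = 0.33
R4: elevated=0.83, moderate=0.08, brief=0.36; AND[min(a, b)] → w = 0.08
R5: elevated=0.83 → w = 0.83
Rules with consequent 'large': {R1, R2, R5} → strengths 0.08, 0.45, 0.83
Aggregate via t-conorm [max(a, b)]: 0.83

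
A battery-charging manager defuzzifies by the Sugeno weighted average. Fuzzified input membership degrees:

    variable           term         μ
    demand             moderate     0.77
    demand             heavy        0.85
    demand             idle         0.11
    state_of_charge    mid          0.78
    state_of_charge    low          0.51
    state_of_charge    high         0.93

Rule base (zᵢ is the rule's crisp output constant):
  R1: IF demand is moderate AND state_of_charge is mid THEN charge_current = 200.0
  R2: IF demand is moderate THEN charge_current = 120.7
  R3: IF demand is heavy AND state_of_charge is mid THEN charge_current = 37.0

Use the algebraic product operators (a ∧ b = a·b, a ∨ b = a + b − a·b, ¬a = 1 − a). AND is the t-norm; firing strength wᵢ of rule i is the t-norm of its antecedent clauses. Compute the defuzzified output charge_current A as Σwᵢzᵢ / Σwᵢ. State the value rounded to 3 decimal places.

R1 (z=200.0): moderate=0.77, mid=0.78; AND[a·b] → w = 0.6006
R2 (z=120.7): moderate=0.77 → w = 0.7700
R3 (z=37.0): heavy=0.85, mid=0.78; AND[a·b] → w = 0.6630
Weighted average = (0.6006·200.0 + 0.7700·120.7 + 0.6630·37.0) / (0.6006 + 0.7700 + 0.6630)
  = 237.5900 / 2.0336 = 116.832

116.832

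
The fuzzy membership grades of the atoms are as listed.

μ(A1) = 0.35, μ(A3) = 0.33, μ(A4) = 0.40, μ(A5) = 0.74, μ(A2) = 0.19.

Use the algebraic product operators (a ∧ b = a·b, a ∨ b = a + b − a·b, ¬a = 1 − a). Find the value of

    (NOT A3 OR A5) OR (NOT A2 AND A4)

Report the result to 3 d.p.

NOT A3 = 1 − 0.3300 = 0.6700
NOT A3 OR A5 = a + b − a·b on (0.6700, 0.7400) = 0.9142
NOT A2 = 1 − 0.1900 = 0.8100
NOT A2 AND A4 = a·b on (0.8100, 0.4000) = 0.3240
(NOT A3 OR A5) OR (NOT A2 AND A4) = a + b − a·b on (0.9142, 0.3240) = 0.9420

0.942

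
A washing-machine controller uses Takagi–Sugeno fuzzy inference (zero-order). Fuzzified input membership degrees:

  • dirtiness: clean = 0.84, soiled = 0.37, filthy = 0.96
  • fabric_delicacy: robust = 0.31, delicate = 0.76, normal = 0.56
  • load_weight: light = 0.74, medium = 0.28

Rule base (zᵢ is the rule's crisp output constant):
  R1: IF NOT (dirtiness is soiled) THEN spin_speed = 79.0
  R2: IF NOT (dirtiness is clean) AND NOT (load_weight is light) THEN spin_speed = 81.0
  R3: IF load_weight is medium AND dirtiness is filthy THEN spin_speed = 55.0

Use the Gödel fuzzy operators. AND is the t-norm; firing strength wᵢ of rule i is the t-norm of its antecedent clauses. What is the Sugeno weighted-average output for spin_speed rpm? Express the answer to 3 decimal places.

R1 (z=79.0): ¬soiled=1−0.37=0.63 → w = 0.63
R2 (z=81.0): ¬clean=1−0.84=0.16, ¬light=1−0.74=0.26; AND[min(a, b)] → w = 0.16
R3 (z=55.0): medium=0.28, filthy=0.96; AND[min(a, b)] → w = 0.28
Weighted average = (0.63·79.0 + 0.16·81.0 + 0.28·55.0) / (0.63 + 0.16 + 0.28)
  = 78.1300 / 1.0700 = 73.019

73.019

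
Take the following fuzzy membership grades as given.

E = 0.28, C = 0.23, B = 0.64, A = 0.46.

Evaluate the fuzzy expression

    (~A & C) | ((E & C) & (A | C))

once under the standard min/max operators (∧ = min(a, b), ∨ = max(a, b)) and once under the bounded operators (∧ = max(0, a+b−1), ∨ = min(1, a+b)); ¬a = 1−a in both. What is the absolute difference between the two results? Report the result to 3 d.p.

0.230

Under standard min/max:
  ~A = 1 − 0.46 = 0.54
  ~A & C = min(a, b) on (0.54, 0.23) = 0.23
  E & C = min(a, b) on (0.28, 0.23) = 0.23
  A | C = max(a, b) on (0.46, 0.23) = 0.46
  (E & C) & (A | C) = min(a, b) on (0.23, 0.46) = 0.23
  (~A & C) | ((E & C) & (A | C)) = max(a, b) on (0.23, 0.23) = 0.23
  → value = 0.2300
Under bounded:
  ~A = 1 − 0.46 = 0.54
  ~A & C = max(0, a+b−1) on (0.54, 0.23) = 0.00
  E & C = max(0, a+b−1) on (0.28, 0.23) = 0.00
  A | C = min(1, a+b) on (0.46, 0.23) = 0.69
  (E & C) & (A | C) = max(0, a+b−1) on (0.00, 0.69) = 0.00
  (~A & C) | ((E & C) & (A | C)) = min(1, a+b) on (0.00, 0.00) = 0.00
  → value = 0.0000
|0.2300 − 0.0000| = 0.230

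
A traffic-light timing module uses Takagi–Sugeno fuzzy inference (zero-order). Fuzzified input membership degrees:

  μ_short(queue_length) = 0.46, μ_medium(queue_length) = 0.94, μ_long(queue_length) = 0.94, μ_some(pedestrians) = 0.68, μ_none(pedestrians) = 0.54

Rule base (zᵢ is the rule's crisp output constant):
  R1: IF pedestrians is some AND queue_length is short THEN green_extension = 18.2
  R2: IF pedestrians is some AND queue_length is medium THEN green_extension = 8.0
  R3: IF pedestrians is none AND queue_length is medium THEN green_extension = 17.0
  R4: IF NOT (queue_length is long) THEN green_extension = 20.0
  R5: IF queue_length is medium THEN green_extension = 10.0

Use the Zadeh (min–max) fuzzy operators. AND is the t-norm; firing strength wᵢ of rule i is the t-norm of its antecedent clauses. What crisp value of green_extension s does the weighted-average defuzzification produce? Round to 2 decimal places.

12.53

R1 (z=18.2): some=0.68, short=0.46; AND[min(a, b)] → w = 0.46
R2 (z=8.0): some=0.68, medium=0.94; AND[min(a, b)] → w = 0.68
R3 (z=17.0): none=0.54, medium=0.94; AND[min(a, b)] → w = 0.54
R4 (z=20.0): ¬long=1−0.94=0.06 → w = 0.06
R5 (z=10.0): medium=0.94 → w = 0.94
Weighted average = (0.46·18.2 + 0.68·8.0 + 0.54·17.0 + 0.06·20.0 + 0.94·10.0) / (0.46 + 0.68 + 0.54 + 0.06 + 0.94)
  = 33.5920 / 2.6800 = 12.53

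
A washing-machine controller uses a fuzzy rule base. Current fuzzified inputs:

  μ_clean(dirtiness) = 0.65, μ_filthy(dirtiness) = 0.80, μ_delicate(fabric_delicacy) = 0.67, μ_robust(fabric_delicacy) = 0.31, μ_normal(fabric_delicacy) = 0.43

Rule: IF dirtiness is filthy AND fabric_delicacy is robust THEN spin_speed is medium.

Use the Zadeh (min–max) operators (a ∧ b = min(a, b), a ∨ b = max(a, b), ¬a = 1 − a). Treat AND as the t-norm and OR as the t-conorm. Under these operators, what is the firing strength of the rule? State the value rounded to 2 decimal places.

0.31

firing strength: filthy=0.80, robust=0.31; AND[min(a, b)] → w = 0.31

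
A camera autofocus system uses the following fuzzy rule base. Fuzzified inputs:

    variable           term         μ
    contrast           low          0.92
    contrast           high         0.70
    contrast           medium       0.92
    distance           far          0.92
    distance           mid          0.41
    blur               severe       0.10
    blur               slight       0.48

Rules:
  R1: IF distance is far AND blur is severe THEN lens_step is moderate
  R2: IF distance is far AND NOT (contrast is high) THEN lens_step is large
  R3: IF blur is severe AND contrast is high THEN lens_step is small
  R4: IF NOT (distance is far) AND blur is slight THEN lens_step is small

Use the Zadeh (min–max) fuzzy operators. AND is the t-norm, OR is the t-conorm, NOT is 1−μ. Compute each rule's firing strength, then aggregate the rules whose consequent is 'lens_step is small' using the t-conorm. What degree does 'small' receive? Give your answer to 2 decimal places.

R1: far=0.92, severe=0.10; AND[min(a, b)] → w = 0.10
R2: far=0.92, ¬high=1−0.70=0.30; AND[min(a, b)] → w = 0.30
R3: severe=0.10, high=0.70; AND[min(a, b)] → w = 0.10
R4: ¬far=1−0.92=0.08, slight=0.48; AND[min(a, b)] → w = 0.08
Rules with consequent 'small': {R3, R4} → strengths 0.10, 0.08
Aggregate via t-conorm [max(a, b)]: 0.10

0.10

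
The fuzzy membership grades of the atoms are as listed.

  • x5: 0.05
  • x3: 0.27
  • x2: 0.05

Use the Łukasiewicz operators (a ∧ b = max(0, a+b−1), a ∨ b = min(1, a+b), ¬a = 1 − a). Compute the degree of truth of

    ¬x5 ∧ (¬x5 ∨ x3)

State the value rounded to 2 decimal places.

¬x5 = 1 − 0.05 = 0.95
¬x5 = 1 − 0.05 = 0.95
¬x5 ∨ x3 = min(1, a+b) on (0.95, 0.27) = 1.00
¬x5 ∧ (¬x5 ∨ x3) = max(0, a+b−1) on (0.95, 1.00) = 0.95

0.95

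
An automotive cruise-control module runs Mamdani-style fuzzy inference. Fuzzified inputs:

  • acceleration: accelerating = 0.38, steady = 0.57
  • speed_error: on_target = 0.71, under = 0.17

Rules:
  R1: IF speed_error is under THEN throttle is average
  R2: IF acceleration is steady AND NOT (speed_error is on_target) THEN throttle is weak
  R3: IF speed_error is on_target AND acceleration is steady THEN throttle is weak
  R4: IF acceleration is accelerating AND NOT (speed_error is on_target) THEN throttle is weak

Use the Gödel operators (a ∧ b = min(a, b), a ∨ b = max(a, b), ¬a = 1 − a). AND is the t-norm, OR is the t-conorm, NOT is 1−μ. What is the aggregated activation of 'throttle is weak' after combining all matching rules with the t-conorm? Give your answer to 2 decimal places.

0.57

R1: under=0.17 → w = 0.17
R2: steady=0.57, ¬on_target=1−0.71=0.29; AND[min(a, b)] → w = 0.29
R3: on_target=0.71, steady=0.57; AND[min(a, b)] → w = 0.57
R4: accelerating=0.38, ¬on_target=1−0.71=0.29; AND[min(a, b)] → w = 0.29
Rules with consequent 'weak': {R2, R3, R4} → strengths 0.29, 0.57, 0.29
Aggregate via t-conorm [max(a, b)]: 0.57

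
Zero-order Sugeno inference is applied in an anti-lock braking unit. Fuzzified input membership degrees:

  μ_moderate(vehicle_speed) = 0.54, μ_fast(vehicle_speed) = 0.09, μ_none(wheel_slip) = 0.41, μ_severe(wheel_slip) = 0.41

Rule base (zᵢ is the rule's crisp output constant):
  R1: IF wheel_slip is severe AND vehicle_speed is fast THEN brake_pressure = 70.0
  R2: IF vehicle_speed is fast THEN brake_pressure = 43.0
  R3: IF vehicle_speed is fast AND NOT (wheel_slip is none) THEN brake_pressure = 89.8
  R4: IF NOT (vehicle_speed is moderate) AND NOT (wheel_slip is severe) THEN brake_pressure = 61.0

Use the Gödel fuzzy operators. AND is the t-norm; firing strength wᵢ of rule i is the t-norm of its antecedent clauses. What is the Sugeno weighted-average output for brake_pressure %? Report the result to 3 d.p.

63.441

R1 (z=70.0): severe=0.41, fast=0.09; AND[min(a, b)] → w = 0.09
R2 (z=43.0): fast=0.09 → w = 0.09
R3 (z=89.8): fast=0.09, ¬none=1−0.41=0.59; AND[min(a, b)] → w = 0.09
R4 (z=61.0): ¬moderate=1−0.54=0.46, ¬severe=1−0.41=0.59; AND[min(a, b)] → w = 0.46
Weighted average = (0.09·70.0 + 0.09·43.0 + 0.09·89.8 + 0.46·61.0) / (0.09 + 0.09 + 0.09 + 0.46)
  = 46.3120 / 0.7300 = 63.441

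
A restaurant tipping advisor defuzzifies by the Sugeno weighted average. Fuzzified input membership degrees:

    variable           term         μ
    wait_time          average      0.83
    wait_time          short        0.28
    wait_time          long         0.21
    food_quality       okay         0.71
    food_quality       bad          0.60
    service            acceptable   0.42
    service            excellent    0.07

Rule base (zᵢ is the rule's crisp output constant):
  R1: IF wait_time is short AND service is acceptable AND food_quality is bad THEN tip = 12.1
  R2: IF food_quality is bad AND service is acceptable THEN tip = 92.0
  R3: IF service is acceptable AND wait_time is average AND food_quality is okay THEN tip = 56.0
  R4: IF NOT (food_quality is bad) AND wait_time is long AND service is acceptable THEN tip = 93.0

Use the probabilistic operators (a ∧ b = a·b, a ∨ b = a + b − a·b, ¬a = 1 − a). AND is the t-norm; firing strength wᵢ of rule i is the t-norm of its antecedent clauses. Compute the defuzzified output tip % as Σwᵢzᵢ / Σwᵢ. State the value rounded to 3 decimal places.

68.026

R1 (z=12.1): short=0.28, acceptable=0.42, bad=0.60; AND[a·b] → w = 0.0706
R2 (z=92.0): bad=0.60, acceptable=0.42; AND[a·b] → w = 0.2520
R3 (z=56.0): acceptable=0.42, average=0.83, okay=0.71; AND[a·b] → w = 0.2475
R4 (z=93.0): ¬bad=1−0.60=0.40, long=0.21, acceptable=0.42; AND[a·b] → w = 0.0353
Weighted average = (0.0706·12.1 + 0.2520·92.0 + 0.2475·56.0 + 0.0353·93.0) / (0.0706 + 0.2520 + 0.2475 + 0.0353)
  = 41.1792 / 0.6053 = 68.026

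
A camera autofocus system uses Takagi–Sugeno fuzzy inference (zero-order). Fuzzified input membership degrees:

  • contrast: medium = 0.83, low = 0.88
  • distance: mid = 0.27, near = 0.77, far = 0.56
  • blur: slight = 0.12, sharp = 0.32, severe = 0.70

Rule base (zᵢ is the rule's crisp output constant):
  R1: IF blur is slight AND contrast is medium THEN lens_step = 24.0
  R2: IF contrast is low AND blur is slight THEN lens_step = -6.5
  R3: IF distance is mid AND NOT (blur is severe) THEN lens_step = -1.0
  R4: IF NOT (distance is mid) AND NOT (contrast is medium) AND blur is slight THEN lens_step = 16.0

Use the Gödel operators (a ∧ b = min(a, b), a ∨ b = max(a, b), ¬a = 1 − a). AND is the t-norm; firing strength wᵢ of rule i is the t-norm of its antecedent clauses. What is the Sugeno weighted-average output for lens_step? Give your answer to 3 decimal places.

5.952

R1 (z=24.0): slight=0.12, medium=0.83; AND[min(a, b)] → w = 0.12
R2 (z=-6.5): low=0.88, slight=0.12; AND[min(a, b)] → w = 0.12
R3 (z=-1.0): mid=0.27, ¬severe=1−0.70=0.30; AND[min(a, b)] → w = 0.27
R4 (z=16.0): ¬mid=1−0.27=0.73, ¬medium=1−0.83=0.17, slight=0.12; AND[min(a, b)] → w = 0.12
Weighted average = (0.12·24.0 + 0.12·-6.5 + 0.27·-1.0 + 0.12·16.0) / (0.12 + 0.12 + 0.27 + 0.12)
  = 3.7500 / 0.6300 = 5.952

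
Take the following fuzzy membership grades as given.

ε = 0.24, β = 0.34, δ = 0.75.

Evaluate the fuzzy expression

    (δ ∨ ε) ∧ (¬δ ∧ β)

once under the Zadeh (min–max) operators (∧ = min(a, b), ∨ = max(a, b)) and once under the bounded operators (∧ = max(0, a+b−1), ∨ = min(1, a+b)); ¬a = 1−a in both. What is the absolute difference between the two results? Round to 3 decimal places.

0.250

Under Zadeh (min–max):
  δ ∨ ε = max(a, b) on (0.75, 0.24) = 0.75
  ¬δ = 1 − 0.75 = 0.25
  ¬δ ∧ β = min(a, b) on (0.25, 0.34) = 0.25
  (δ ∨ ε) ∧ (¬δ ∧ β) = min(a, b) on (0.75, 0.25) = 0.25
  → value = 0.2500
Under bounded:
  δ ∨ ε = min(1, a+b) on (0.75, 0.24) = 0.99
  ¬δ = 1 − 0.75 = 0.25
  ¬δ ∧ β = max(0, a+b−1) on (0.25, 0.34) = 0.00
  (δ ∨ ε) ∧ (¬δ ∧ β) = max(0, a+b−1) on (0.99, 0.00) = 0.00
  → value = 0.0000
|0.2500 − 0.0000| = 0.250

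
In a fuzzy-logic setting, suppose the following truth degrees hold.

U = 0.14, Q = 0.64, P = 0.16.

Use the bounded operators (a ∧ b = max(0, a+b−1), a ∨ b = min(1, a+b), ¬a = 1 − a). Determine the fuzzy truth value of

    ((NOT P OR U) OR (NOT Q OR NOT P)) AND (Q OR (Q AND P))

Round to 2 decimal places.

0.64

NOT P = 1 − 0.16 = 0.84
NOT P OR U = min(1, a+b) on (0.84, 0.14) = 0.98
NOT Q = 1 − 0.64 = 0.36
NOT P = 1 − 0.16 = 0.84
NOT Q OR NOT P = min(1, a+b) on (0.36, 0.84) = 1.00
(NOT P OR U) OR (NOT Q OR NOT P) = min(1, a+b) on (0.98, 1.00) = 1.00
Q AND P = max(0, a+b−1) on (0.64, 0.16) = 0.00
Q OR (Q AND P) = min(1, a+b) on (0.64, 0.00) = 0.64
((NOT P OR U) OR (NOT Q OR NOT P)) AND (Q OR (Q AND P)) = max(0, a+b−1) on (1.00, 0.64) = 0.64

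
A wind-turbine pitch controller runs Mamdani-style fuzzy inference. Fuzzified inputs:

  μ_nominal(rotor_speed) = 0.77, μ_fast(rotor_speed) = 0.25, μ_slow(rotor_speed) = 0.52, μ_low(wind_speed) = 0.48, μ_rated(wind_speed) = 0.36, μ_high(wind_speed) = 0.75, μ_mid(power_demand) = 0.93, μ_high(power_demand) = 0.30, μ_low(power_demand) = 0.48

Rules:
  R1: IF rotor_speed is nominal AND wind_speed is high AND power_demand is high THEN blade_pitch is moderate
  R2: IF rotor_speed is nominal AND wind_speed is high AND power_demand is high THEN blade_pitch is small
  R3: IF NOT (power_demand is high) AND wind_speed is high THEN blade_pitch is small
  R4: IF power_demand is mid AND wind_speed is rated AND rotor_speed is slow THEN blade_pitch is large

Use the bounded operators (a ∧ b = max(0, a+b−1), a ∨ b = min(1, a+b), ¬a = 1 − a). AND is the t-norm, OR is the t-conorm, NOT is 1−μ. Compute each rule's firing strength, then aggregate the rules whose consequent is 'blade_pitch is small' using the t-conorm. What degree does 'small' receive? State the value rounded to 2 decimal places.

0.45

R1: nominal=0.77, high=0.75, high=0.30; AND[max(0, a+b−1)] → w = 0.00
R2: nominal=0.77, high=0.75, high=0.30; AND[max(0, a+b−1)] → w = 0.00
R3: ¬high=1−0.30=0.70, high=0.75; AND[max(0, a+b−1)] → w = 0.45
R4: mid=0.93, rated=0.36, slow=0.52; AND[max(0, a+b−1)] → w = 0.00
Rules with consequent 'small': {R2, R3} → strengths 0.00, 0.45
Aggregate via t-conorm [min(1, a+b)]: 0.45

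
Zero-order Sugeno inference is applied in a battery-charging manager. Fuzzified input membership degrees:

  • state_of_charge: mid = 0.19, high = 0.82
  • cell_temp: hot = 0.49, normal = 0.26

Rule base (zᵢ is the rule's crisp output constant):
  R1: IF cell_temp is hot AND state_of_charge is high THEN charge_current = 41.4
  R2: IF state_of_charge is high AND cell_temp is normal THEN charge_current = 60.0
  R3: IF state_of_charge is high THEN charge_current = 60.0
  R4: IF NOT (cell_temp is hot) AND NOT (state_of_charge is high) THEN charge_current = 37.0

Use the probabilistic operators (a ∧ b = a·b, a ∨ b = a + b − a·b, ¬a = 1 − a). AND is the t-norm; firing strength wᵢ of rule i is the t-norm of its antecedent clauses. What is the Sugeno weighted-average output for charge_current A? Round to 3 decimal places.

R1 (z=41.4): hot=0.49, high=0.82; AND[a·b] → w = 0.4018
R2 (z=60.0): high=0.82, normal=0.26; AND[a·b] → w = 0.2132
R3 (z=60.0): high=0.82 → w = 0.8200
R4 (z=37.0): ¬hot=1−0.49=0.51, ¬high=1−0.82=0.18; AND[a·b] → w = 0.0918
Weighted average = (0.4018·41.4 + 0.2132·60.0 + 0.8200·60.0 + 0.0918·37.0) / (0.4018 + 0.2132 + 0.8200 + 0.0918)
  = 82.0231 / 1.5268 = 53.722

53.722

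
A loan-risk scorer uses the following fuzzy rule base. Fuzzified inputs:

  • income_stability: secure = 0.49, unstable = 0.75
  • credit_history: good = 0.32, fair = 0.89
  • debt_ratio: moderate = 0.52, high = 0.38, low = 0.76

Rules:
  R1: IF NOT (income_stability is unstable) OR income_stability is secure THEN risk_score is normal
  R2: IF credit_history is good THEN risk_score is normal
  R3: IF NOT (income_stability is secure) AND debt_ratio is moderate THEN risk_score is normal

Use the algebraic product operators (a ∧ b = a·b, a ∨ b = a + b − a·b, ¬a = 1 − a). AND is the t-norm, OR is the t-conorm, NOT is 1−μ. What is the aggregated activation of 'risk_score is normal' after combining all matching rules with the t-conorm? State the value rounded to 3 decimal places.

0.809

R1: ¬unstable=1−0.75=0.25, secure=0.49; OR[a + b − a·b] → w = 0.6175
R2: good=0.32 → w = 0.3200
R3: ¬secure=1−0.49=0.51, moderate=0.52; AND[a·b] → w = 0.2652
Rules with consequent 'normal': {R1, R2, R3} → strengths 0.6175, 0.3200, 0.2652
Aggregate via t-conorm [a + b − a·b]: 0.8089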